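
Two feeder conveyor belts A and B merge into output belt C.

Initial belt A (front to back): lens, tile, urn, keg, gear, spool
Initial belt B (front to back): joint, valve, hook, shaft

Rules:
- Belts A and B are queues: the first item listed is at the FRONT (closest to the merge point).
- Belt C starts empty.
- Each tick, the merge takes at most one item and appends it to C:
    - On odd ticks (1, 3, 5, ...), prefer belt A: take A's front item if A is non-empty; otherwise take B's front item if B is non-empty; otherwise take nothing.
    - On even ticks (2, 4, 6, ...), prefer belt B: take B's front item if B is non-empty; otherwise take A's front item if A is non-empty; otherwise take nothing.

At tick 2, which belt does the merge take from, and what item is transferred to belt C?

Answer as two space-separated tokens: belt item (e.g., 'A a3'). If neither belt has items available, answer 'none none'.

Tick 1: prefer A, take lens from A; A=[tile,urn,keg,gear,spool] B=[joint,valve,hook,shaft] C=[lens]
Tick 2: prefer B, take joint from B; A=[tile,urn,keg,gear,spool] B=[valve,hook,shaft] C=[lens,joint]

Answer: B joint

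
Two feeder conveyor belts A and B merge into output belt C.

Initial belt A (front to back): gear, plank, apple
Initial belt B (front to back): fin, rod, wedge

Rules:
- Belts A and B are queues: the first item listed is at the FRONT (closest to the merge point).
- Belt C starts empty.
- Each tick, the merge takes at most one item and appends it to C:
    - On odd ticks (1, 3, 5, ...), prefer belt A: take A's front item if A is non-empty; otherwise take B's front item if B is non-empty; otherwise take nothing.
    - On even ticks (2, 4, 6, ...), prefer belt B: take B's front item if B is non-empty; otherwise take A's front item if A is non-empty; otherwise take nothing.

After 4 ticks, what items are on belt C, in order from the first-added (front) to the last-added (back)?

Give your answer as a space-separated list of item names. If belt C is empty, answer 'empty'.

Answer: gear fin plank rod

Derivation:
Tick 1: prefer A, take gear from A; A=[plank,apple] B=[fin,rod,wedge] C=[gear]
Tick 2: prefer B, take fin from B; A=[plank,apple] B=[rod,wedge] C=[gear,fin]
Tick 3: prefer A, take plank from A; A=[apple] B=[rod,wedge] C=[gear,fin,plank]
Tick 4: prefer B, take rod from B; A=[apple] B=[wedge] C=[gear,fin,plank,rod]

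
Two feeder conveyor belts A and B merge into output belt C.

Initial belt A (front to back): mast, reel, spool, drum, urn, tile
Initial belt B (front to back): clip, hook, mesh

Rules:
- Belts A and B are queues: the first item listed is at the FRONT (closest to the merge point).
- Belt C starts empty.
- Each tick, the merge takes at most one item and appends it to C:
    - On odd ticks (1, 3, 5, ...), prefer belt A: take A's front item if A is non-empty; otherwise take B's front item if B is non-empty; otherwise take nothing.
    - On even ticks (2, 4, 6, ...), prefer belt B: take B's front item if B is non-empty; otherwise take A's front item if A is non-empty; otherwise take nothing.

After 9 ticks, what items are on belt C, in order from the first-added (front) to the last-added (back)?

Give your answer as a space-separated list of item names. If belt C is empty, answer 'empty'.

Tick 1: prefer A, take mast from A; A=[reel,spool,drum,urn,tile] B=[clip,hook,mesh] C=[mast]
Tick 2: prefer B, take clip from B; A=[reel,spool,drum,urn,tile] B=[hook,mesh] C=[mast,clip]
Tick 3: prefer A, take reel from A; A=[spool,drum,urn,tile] B=[hook,mesh] C=[mast,clip,reel]
Tick 4: prefer B, take hook from B; A=[spool,drum,urn,tile] B=[mesh] C=[mast,clip,reel,hook]
Tick 5: prefer A, take spool from A; A=[drum,urn,tile] B=[mesh] C=[mast,clip,reel,hook,spool]
Tick 6: prefer B, take mesh from B; A=[drum,urn,tile] B=[-] C=[mast,clip,reel,hook,spool,mesh]
Tick 7: prefer A, take drum from A; A=[urn,tile] B=[-] C=[mast,clip,reel,hook,spool,mesh,drum]
Tick 8: prefer B, take urn from A; A=[tile] B=[-] C=[mast,clip,reel,hook,spool,mesh,drum,urn]
Tick 9: prefer A, take tile from A; A=[-] B=[-] C=[mast,clip,reel,hook,spool,mesh,drum,urn,tile]

Answer: mast clip reel hook spool mesh drum urn tile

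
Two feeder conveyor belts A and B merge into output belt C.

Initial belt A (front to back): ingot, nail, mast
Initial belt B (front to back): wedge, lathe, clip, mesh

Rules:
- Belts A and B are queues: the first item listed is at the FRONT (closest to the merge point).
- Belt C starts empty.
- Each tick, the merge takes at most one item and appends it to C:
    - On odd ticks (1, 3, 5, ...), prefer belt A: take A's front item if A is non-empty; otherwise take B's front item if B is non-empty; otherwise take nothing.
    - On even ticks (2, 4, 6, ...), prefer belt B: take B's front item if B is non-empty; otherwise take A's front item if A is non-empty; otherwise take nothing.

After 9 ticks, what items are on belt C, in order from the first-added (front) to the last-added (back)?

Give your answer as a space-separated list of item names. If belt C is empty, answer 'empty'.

Tick 1: prefer A, take ingot from A; A=[nail,mast] B=[wedge,lathe,clip,mesh] C=[ingot]
Tick 2: prefer B, take wedge from B; A=[nail,mast] B=[lathe,clip,mesh] C=[ingot,wedge]
Tick 3: prefer A, take nail from A; A=[mast] B=[lathe,clip,mesh] C=[ingot,wedge,nail]
Tick 4: prefer B, take lathe from B; A=[mast] B=[clip,mesh] C=[ingot,wedge,nail,lathe]
Tick 5: prefer A, take mast from A; A=[-] B=[clip,mesh] C=[ingot,wedge,nail,lathe,mast]
Tick 6: prefer B, take clip from B; A=[-] B=[mesh] C=[ingot,wedge,nail,lathe,mast,clip]
Tick 7: prefer A, take mesh from B; A=[-] B=[-] C=[ingot,wedge,nail,lathe,mast,clip,mesh]
Tick 8: prefer B, both empty, nothing taken; A=[-] B=[-] C=[ingot,wedge,nail,lathe,mast,clip,mesh]
Tick 9: prefer A, both empty, nothing taken; A=[-] B=[-] C=[ingot,wedge,nail,lathe,mast,clip,mesh]

Answer: ingot wedge nail lathe mast clip mesh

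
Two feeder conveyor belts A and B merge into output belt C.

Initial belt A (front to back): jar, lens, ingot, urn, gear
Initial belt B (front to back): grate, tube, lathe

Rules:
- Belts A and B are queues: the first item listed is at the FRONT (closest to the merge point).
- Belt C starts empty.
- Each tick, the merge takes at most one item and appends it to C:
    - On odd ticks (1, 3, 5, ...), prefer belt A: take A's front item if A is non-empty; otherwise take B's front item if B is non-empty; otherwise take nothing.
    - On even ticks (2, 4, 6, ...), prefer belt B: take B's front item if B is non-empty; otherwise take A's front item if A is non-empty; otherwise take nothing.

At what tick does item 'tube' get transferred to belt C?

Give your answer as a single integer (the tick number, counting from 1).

Tick 1: prefer A, take jar from A; A=[lens,ingot,urn,gear] B=[grate,tube,lathe] C=[jar]
Tick 2: prefer B, take grate from B; A=[lens,ingot,urn,gear] B=[tube,lathe] C=[jar,grate]
Tick 3: prefer A, take lens from A; A=[ingot,urn,gear] B=[tube,lathe] C=[jar,grate,lens]
Tick 4: prefer B, take tube from B; A=[ingot,urn,gear] B=[lathe] C=[jar,grate,lens,tube]

Answer: 4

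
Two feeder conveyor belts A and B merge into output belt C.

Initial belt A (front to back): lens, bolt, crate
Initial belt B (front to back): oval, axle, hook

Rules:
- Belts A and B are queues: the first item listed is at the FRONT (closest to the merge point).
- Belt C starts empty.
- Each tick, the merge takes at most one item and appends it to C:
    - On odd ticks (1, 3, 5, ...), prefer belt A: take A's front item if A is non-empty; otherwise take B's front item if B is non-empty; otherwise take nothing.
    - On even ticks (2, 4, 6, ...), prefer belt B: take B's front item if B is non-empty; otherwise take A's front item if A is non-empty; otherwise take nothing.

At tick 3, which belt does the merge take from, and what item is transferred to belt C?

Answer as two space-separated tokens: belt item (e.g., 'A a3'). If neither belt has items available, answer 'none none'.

Answer: A bolt

Derivation:
Tick 1: prefer A, take lens from A; A=[bolt,crate] B=[oval,axle,hook] C=[lens]
Tick 2: prefer B, take oval from B; A=[bolt,crate] B=[axle,hook] C=[lens,oval]
Tick 3: prefer A, take bolt from A; A=[crate] B=[axle,hook] C=[lens,oval,bolt]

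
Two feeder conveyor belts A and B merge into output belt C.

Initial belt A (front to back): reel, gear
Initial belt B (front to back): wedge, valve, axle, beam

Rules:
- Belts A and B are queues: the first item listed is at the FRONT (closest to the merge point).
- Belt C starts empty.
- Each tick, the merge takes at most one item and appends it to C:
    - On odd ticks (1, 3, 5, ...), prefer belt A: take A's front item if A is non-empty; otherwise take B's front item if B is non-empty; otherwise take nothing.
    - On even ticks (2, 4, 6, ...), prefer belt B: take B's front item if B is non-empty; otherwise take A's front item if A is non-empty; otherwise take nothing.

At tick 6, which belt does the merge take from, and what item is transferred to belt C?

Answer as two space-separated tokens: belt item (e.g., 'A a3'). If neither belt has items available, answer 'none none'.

Tick 1: prefer A, take reel from A; A=[gear] B=[wedge,valve,axle,beam] C=[reel]
Tick 2: prefer B, take wedge from B; A=[gear] B=[valve,axle,beam] C=[reel,wedge]
Tick 3: prefer A, take gear from A; A=[-] B=[valve,axle,beam] C=[reel,wedge,gear]
Tick 4: prefer B, take valve from B; A=[-] B=[axle,beam] C=[reel,wedge,gear,valve]
Tick 5: prefer A, take axle from B; A=[-] B=[beam] C=[reel,wedge,gear,valve,axle]
Tick 6: prefer B, take beam from B; A=[-] B=[-] C=[reel,wedge,gear,valve,axle,beam]

Answer: B beam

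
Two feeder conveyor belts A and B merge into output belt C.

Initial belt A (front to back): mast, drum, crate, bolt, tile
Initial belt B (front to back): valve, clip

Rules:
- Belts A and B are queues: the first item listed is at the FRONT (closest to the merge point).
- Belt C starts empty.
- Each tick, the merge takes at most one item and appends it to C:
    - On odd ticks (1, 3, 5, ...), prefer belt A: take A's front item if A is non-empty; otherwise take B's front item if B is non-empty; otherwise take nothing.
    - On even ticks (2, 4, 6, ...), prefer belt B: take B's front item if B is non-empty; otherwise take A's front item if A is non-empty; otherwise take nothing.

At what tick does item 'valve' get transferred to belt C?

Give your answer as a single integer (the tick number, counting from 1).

Answer: 2

Derivation:
Tick 1: prefer A, take mast from A; A=[drum,crate,bolt,tile] B=[valve,clip] C=[mast]
Tick 2: prefer B, take valve from B; A=[drum,crate,bolt,tile] B=[clip] C=[mast,valve]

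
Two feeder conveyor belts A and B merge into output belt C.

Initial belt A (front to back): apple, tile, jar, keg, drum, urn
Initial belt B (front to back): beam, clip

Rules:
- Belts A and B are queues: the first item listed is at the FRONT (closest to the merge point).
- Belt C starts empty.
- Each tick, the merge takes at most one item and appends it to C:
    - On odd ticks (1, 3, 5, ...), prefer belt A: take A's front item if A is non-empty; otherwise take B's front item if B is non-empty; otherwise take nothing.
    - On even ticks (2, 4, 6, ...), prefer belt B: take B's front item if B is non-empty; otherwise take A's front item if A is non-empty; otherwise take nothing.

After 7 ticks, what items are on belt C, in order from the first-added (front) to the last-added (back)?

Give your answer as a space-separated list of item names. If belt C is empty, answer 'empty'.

Tick 1: prefer A, take apple from A; A=[tile,jar,keg,drum,urn] B=[beam,clip] C=[apple]
Tick 2: prefer B, take beam from B; A=[tile,jar,keg,drum,urn] B=[clip] C=[apple,beam]
Tick 3: prefer A, take tile from A; A=[jar,keg,drum,urn] B=[clip] C=[apple,beam,tile]
Tick 4: prefer B, take clip from B; A=[jar,keg,drum,urn] B=[-] C=[apple,beam,tile,clip]
Tick 5: prefer A, take jar from A; A=[keg,drum,urn] B=[-] C=[apple,beam,tile,clip,jar]
Tick 6: prefer B, take keg from A; A=[drum,urn] B=[-] C=[apple,beam,tile,clip,jar,keg]
Tick 7: prefer A, take drum from A; A=[urn] B=[-] C=[apple,beam,tile,clip,jar,keg,drum]

Answer: apple beam tile clip jar keg drum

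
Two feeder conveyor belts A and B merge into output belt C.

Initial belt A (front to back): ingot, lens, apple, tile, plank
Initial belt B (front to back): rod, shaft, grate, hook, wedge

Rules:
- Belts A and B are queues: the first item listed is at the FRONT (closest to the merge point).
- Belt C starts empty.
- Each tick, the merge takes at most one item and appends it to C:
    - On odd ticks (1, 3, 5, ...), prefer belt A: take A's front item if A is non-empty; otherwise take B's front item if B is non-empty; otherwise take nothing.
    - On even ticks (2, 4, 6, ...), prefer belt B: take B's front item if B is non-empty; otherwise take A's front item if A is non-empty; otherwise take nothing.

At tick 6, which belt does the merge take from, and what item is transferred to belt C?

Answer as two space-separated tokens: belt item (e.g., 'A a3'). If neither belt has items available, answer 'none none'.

Tick 1: prefer A, take ingot from A; A=[lens,apple,tile,plank] B=[rod,shaft,grate,hook,wedge] C=[ingot]
Tick 2: prefer B, take rod from B; A=[lens,apple,tile,plank] B=[shaft,grate,hook,wedge] C=[ingot,rod]
Tick 3: prefer A, take lens from A; A=[apple,tile,plank] B=[shaft,grate,hook,wedge] C=[ingot,rod,lens]
Tick 4: prefer B, take shaft from B; A=[apple,tile,plank] B=[grate,hook,wedge] C=[ingot,rod,lens,shaft]
Tick 5: prefer A, take apple from A; A=[tile,plank] B=[grate,hook,wedge] C=[ingot,rod,lens,shaft,apple]
Tick 6: prefer B, take grate from B; A=[tile,plank] B=[hook,wedge] C=[ingot,rod,lens,shaft,apple,grate]

Answer: B grate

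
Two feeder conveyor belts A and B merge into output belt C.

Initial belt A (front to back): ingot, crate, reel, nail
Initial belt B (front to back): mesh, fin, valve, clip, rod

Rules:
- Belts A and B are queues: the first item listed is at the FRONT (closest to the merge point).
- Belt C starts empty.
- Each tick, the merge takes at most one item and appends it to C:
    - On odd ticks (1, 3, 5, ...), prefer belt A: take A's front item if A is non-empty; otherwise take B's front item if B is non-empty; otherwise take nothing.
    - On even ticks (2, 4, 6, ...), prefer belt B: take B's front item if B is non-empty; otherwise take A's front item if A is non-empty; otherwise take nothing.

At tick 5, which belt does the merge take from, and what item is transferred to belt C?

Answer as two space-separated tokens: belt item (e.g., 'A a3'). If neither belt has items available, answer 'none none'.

Tick 1: prefer A, take ingot from A; A=[crate,reel,nail] B=[mesh,fin,valve,clip,rod] C=[ingot]
Tick 2: prefer B, take mesh from B; A=[crate,reel,nail] B=[fin,valve,clip,rod] C=[ingot,mesh]
Tick 3: prefer A, take crate from A; A=[reel,nail] B=[fin,valve,clip,rod] C=[ingot,mesh,crate]
Tick 4: prefer B, take fin from B; A=[reel,nail] B=[valve,clip,rod] C=[ingot,mesh,crate,fin]
Tick 5: prefer A, take reel from A; A=[nail] B=[valve,clip,rod] C=[ingot,mesh,crate,fin,reel]

Answer: A reel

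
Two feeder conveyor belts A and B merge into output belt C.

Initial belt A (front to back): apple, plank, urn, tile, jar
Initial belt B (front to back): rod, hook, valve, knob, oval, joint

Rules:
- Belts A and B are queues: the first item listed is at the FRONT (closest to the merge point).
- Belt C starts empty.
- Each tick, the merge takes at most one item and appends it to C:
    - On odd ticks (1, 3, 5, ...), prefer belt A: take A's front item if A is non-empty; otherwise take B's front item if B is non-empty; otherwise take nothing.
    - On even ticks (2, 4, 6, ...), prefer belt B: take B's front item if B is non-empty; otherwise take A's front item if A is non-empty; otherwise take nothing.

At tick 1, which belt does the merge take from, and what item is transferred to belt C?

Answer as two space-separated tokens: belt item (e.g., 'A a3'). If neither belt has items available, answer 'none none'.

Tick 1: prefer A, take apple from A; A=[plank,urn,tile,jar] B=[rod,hook,valve,knob,oval,joint] C=[apple]

Answer: A apple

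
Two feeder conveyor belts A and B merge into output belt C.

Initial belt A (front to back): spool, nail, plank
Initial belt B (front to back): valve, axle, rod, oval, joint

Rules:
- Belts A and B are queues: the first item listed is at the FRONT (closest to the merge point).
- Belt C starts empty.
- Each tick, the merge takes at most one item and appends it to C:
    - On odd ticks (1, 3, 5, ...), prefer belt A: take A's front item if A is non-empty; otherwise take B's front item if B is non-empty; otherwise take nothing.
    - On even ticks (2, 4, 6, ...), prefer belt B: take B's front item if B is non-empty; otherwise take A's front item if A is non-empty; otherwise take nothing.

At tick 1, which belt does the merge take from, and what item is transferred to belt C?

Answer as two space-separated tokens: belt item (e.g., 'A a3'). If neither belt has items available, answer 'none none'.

Tick 1: prefer A, take spool from A; A=[nail,plank] B=[valve,axle,rod,oval,joint] C=[spool]

Answer: A spool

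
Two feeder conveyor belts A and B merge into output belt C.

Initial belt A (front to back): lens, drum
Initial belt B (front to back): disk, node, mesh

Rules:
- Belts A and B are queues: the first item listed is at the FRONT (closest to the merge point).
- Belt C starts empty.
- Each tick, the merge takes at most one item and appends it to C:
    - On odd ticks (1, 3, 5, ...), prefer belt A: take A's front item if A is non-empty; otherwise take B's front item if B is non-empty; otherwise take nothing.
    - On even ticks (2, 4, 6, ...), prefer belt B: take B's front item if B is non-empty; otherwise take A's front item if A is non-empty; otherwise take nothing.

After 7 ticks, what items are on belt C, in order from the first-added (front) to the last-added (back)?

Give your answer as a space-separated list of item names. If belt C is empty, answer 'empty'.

Answer: lens disk drum node mesh

Derivation:
Tick 1: prefer A, take lens from A; A=[drum] B=[disk,node,mesh] C=[lens]
Tick 2: prefer B, take disk from B; A=[drum] B=[node,mesh] C=[lens,disk]
Tick 3: prefer A, take drum from A; A=[-] B=[node,mesh] C=[lens,disk,drum]
Tick 4: prefer B, take node from B; A=[-] B=[mesh] C=[lens,disk,drum,node]
Tick 5: prefer A, take mesh from B; A=[-] B=[-] C=[lens,disk,drum,node,mesh]
Tick 6: prefer B, both empty, nothing taken; A=[-] B=[-] C=[lens,disk,drum,node,mesh]
Tick 7: prefer A, both empty, nothing taken; A=[-] B=[-] C=[lens,disk,drum,node,mesh]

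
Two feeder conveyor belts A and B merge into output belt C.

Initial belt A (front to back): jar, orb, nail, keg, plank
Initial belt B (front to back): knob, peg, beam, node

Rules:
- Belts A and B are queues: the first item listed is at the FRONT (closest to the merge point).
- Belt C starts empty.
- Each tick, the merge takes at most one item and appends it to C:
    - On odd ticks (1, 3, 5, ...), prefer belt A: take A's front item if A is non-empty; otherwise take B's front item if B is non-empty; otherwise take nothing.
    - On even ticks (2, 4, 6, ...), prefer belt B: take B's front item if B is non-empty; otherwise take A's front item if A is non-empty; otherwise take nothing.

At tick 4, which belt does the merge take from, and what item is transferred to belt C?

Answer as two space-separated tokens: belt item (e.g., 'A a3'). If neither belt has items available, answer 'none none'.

Tick 1: prefer A, take jar from A; A=[orb,nail,keg,plank] B=[knob,peg,beam,node] C=[jar]
Tick 2: prefer B, take knob from B; A=[orb,nail,keg,plank] B=[peg,beam,node] C=[jar,knob]
Tick 3: prefer A, take orb from A; A=[nail,keg,plank] B=[peg,beam,node] C=[jar,knob,orb]
Tick 4: prefer B, take peg from B; A=[nail,keg,plank] B=[beam,node] C=[jar,knob,orb,peg]

Answer: B peg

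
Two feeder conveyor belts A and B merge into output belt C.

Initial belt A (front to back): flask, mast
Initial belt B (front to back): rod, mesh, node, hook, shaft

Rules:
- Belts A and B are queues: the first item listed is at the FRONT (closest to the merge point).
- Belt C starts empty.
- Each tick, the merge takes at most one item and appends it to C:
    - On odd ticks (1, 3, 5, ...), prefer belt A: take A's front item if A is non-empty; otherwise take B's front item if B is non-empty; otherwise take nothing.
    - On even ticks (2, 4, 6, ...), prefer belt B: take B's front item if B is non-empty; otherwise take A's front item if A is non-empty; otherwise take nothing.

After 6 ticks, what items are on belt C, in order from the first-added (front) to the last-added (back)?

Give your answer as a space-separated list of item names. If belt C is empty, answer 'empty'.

Answer: flask rod mast mesh node hook

Derivation:
Tick 1: prefer A, take flask from A; A=[mast] B=[rod,mesh,node,hook,shaft] C=[flask]
Tick 2: prefer B, take rod from B; A=[mast] B=[mesh,node,hook,shaft] C=[flask,rod]
Tick 3: prefer A, take mast from A; A=[-] B=[mesh,node,hook,shaft] C=[flask,rod,mast]
Tick 4: prefer B, take mesh from B; A=[-] B=[node,hook,shaft] C=[flask,rod,mast,mesh]
Tick 5: prefer A, take node from B; A=[-] B=[hook,shaft] C=[flask,rod,mast,mesh,node]
Tick 6: prefer B, take hook from B; A=[-] B=[shaft] C=[flask,rod,mast,mesh,node,hook]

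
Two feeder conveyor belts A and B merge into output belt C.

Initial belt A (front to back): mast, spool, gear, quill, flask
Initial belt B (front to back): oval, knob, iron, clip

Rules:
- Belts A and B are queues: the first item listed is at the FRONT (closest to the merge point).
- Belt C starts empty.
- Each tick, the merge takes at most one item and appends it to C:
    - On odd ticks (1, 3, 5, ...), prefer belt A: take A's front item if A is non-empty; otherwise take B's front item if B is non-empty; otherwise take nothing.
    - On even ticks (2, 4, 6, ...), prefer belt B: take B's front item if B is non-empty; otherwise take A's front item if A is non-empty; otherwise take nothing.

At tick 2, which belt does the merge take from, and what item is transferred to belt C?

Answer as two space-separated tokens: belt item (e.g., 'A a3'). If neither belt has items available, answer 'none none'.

Answer: B oval

Derivation:
Tick 1: prefer A, take mast from A; A=[spool,gear,quill,flask] B=[oval,knob,iron,clip] C=[mast]
Tick 2: prefer B, take oval from B; A=[spool,gear,quill,flask] B=[knob,iron,clip] C=[mast,oval]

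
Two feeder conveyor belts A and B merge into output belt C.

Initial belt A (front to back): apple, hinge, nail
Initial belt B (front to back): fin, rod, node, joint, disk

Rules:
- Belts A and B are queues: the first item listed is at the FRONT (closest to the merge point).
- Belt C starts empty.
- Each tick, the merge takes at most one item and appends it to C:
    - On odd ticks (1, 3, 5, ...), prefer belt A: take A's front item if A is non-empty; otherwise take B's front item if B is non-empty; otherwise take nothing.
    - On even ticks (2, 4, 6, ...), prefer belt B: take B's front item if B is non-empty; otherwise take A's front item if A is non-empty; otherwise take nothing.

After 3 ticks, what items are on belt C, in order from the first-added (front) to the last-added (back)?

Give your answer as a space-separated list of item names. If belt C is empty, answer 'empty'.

Answer: apple fin hinge

Derivation:
Tick 1: prefer A, take apple from A; A=[hinge,nail] B=[fin,rod,node,joint,disk] C=[apple]
Tick 2: prefer B, take fin from B; A=[hinge,nail] B=[rod,node,joint,disk] C=[apple,fin]
Tick 3: prefer A, take hinge from A; A=[nail] B=[rod,node,joint,disk] C=[apple,fin,hinge]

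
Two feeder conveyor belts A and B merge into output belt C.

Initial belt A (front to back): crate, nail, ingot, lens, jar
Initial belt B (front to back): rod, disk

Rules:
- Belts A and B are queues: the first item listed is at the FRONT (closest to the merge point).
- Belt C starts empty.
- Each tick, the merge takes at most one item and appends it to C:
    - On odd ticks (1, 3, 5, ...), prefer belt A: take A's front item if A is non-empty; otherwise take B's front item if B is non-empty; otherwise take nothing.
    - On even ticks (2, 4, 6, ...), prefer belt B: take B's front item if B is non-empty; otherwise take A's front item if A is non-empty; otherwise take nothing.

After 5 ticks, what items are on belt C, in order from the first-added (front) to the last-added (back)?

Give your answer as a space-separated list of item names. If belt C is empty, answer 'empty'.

Tick 1: prefer A, take crate from A; A=[nail,ingot,lens,jar] B=[rod,disk] C=[crate]
Tick 2: prefer B, take rod from B; A=[nail,ingot,lens,jar] B=[disk] C=[crate,rod]
Tick 3: prefer A, take nail from A; A=[ingot,lens,jar] B=[disk] C=[crate,rod,nail]
Tick 4: prefer B, take disk from B; A=[ingot,lens,jar] B=[-] C=[crate,rod,nail,disk]
Tick 5: prefer A, take ingot from A; A=[lens,jar] B=[-] C=[crate,rod,nail,disk,ingot]

Answer: crate rod nail disk ingot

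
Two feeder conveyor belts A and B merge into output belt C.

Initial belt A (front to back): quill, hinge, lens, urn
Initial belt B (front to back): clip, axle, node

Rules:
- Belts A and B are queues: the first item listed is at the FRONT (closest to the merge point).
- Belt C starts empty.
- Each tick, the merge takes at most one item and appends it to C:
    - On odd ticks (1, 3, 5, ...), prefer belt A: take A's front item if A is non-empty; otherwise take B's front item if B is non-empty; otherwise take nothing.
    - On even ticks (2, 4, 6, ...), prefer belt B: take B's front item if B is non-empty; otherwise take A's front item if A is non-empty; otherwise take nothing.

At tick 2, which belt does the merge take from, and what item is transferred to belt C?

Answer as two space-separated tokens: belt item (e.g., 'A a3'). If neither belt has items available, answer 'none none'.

Tick 1: prefer A, take quill from A; A=[hinge,lens,urn] B=[clip,axle,node] C=[quill]
Tick 2: prefer B, take clip from B; A=[hinge,lens,urn] B=[axle,node] C=[quill,clip]

Answer: B clip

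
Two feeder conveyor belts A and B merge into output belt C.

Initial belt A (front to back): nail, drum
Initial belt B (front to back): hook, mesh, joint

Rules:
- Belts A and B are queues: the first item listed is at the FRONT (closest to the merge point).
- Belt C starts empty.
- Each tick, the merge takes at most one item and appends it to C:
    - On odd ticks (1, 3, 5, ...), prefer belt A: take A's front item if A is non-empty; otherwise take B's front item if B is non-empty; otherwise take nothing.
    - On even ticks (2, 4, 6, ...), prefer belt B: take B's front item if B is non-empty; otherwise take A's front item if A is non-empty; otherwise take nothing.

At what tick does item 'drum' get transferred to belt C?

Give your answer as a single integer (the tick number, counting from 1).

Tick 1: prefer A, take nail from A; A=[drum] B=[hook,mesh,joint] C=[nail]
Tick 2: prefer B, take hook from B; A=[drum] B=[mesh,joint] C=[nail,hook]
Tick 3: prefer A, take drum from A; A=[-] B=[mesh,joint] C=[nail,hook,drum]

Answer: 3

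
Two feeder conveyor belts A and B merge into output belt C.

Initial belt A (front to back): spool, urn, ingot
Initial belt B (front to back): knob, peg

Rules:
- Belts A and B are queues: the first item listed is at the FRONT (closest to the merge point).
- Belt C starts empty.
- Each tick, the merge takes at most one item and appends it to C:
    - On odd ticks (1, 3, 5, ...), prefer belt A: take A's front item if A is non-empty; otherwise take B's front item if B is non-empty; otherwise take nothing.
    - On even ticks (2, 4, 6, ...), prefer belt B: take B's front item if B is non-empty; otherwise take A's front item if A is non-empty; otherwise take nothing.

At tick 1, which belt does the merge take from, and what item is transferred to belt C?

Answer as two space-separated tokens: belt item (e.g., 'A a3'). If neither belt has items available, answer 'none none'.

Tick 1: prefer A, take spool from A; A=[urn,ingot] B=[knob,peg] C=[spool]

Answer: A spool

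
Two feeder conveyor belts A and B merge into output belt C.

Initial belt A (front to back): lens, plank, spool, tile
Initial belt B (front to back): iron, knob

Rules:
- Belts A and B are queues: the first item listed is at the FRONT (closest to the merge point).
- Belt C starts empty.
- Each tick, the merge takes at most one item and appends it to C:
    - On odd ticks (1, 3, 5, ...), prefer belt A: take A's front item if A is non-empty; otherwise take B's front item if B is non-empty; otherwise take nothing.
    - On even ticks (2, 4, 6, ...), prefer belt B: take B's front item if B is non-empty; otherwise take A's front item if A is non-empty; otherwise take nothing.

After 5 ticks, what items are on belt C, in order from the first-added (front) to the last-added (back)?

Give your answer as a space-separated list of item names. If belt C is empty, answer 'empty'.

Tick 1: prefer A, take lens from A; A=[plank,spool,tile] B=[iron,knob] C=[lens]
Tick 2: prefer B, take iron from B; A=[plank,spool,tile] B=[knob] C=[lens,iron]
Tick 3: prefer A, take plank from A; A=[spool,tile] B=[knob] C=[lens,iron,plank]
Tick 4: prefer B, take knob from B; A=[spool,tile] B=[-] C=[lens,iron,plank,knob]
Tick 5: prefer A, take spool from A; A=[tile] B=[-] C=[lens,iron,plank,knob,spool]

Answer: lens iron plank knob spool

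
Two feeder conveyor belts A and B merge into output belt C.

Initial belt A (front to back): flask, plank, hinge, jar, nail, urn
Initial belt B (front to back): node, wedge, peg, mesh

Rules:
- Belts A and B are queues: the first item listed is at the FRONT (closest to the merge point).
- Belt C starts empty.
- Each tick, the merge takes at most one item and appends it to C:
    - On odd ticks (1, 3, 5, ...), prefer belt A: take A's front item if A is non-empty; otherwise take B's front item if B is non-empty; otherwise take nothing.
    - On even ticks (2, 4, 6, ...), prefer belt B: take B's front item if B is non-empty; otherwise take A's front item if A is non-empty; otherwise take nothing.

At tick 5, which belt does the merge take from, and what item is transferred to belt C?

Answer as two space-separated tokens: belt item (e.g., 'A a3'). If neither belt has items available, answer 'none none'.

Tick 1: prefer A, take flask from A; A=[plank,hinge,jar,nail,urn] B=[node,wedge,peg,mesh] C=[flask]
Tick 2: prefer B, take node from B; A=[plank,hinge,jar,nail,urn] B=[wedge,peg,mesh] C=[flask,node]
Tick 3: prefer A, take plank from A; A=[hinge,jar,nail,urn] B=[wedge,peg,mesh] C=[flask,node,plank]
Tick 4: prefer B, take wedge from B; A=[hinge,jar,nail,urn] B=[peg,mesh] C=[flask,node,plank,wedge]
Tick 5: prefer A, take hinge from A; A=[jar,nail,urn] B=[peg,mesh] C=[flask,node,plank,wedge,hinge]

Answer: A hinge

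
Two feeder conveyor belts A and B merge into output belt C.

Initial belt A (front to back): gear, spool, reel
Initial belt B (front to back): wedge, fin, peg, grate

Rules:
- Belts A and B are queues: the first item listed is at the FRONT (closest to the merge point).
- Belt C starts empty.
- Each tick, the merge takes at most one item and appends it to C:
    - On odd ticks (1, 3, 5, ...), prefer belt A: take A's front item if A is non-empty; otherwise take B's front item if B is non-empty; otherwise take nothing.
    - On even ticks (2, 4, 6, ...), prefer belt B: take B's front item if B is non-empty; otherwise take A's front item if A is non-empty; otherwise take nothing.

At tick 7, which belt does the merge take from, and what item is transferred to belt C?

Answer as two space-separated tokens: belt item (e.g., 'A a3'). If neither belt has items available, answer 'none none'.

Tick 1: prefer A, take gear from A; A=[spool,reel] B=[wedge,fin,peg,grate] C=[gear]
Tick 2: prefer B, take wedge from B; A=[spool,reel] B=[fin,peg,grate] C=[gear,wedge]
Tick 3: prefer A, take spool from A; A=[reel] B=[fin,peg,grate] C=[gear,wedge,spool]
Tick 4: prefer B, take fin from B; A=[reel] B=[peg,grate] C=[gear,wedge,spool,fin]
Tick 5: prefer A, take reel from A; A=[-] B=[peg,grate] C=[gear,wedge,spool,fin,reel]
Tick 6: prefer B, take peg from B; A=[-] B=[grate] C=[gear,wedge,spool,fin,reel,peg]
Tick 7: prefer A, take grate from B; A=[-] B=[-] C=[gear,wedge,spool,fin,reel,peg,grate]

Answer: B grate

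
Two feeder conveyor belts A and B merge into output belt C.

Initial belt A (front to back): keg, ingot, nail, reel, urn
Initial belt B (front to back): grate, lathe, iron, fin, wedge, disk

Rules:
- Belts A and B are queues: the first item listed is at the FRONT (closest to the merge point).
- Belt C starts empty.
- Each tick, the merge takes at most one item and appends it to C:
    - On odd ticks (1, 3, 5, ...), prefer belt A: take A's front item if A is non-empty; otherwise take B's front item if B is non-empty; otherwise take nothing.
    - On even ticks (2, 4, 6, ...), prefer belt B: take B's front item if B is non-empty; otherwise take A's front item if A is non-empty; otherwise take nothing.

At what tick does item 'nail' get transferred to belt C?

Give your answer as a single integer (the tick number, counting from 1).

Answer: 5

Derivation:
Tick 1: prefer A, take keg from A; A=[ingot,nail,reel,urn] B=[grate,lathe,iron,fin,wedge,disk] C=[keg]
Tick 2: prefer B, take grate from B; A=[ingot,nail,reel,urn] B=[lathe,iron,fin,wedge,disk] C=[keg,grate]
Tick 3: prefer A, take ingot from A; A=[nail,reel,urn] B=[lathe,iron,fin,wedge,disk] C=[keg,grate,ingot]
Tick 4: prefer B, take lathe from B; A=[nail,reel,urn] B=[iron,fin,wedge,disk] C=[keg,grate,ingot,lathe]
Tick 5: prefer A, take nail from A; A=[reel,urn] B=[iron,fin,wedge,disk] C=[keg,grate,ingot,lathe,nail]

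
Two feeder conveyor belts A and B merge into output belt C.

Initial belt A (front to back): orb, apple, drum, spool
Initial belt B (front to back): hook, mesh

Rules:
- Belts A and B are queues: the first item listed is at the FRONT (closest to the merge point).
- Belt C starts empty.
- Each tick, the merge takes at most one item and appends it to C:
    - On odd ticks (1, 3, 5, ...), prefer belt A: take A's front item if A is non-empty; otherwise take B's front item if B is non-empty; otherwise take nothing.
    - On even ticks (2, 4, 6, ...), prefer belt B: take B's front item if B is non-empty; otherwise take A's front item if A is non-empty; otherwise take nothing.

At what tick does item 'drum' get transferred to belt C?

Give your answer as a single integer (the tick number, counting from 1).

Answer: 5

Derivation:
Tick 1: prefer A, take orb from A; A=[apple,drum,spool] B=[hook,mesh] C=[orb]
Tick 2: prefer B, take hook from B; A=[apple,drum,spool] B=[mesh] C=[orb,hook]
Tick 3: prefer A, take apple from A; A=[drum,spool] B=[mesh] C=[orb,hook,apple]
Tick 4: prefer B, take mesh from B; A=[drum,spool] B=[-] C=[orb,hook,apple,mesh]
Tick 5: prefer A, take drum from A; A=[spool] B=[-] C=[orb,hook,apple,mesh,drum]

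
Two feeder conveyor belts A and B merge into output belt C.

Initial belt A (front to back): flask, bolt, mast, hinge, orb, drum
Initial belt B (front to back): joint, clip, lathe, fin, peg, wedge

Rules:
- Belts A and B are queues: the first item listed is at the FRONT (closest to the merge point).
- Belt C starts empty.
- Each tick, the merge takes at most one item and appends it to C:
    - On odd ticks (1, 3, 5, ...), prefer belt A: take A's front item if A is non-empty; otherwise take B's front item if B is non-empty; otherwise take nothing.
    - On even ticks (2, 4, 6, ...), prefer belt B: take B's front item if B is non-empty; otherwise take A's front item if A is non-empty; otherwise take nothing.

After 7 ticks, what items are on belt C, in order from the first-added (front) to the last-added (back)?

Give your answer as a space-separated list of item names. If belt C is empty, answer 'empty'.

Tick 1: prefer A, take flask from A; A=[bolt,mast,hinge,orb,drum] B=[joint,clip,lathe,fin,peg,wedge] C=[flask]
Tick 2: prefer B, take joint from B; A=[bolt,mast,hinge,orb,drum] B=[clip,lathe,fin,peg,wedge] C=[flask,joint]
Tick 3: prefer A, take bolt from A; A=[mast,hinge,orb,drum] B=[clip,lathe,fin,peg,wedge] C=[flask,joint,bolt]
Tick 4: prefer B, take clip from B; A=[mast,hinge,orb,drum] B=[lathe,fin,peg,wedge] C=[flask,joint,bolt,clip]
Tick 5: prefer A, take mast from A; A=[hinge,orb,drum] B=[lathe,fin,peg,wedge] C=[flask,joint,bolt,clip,mast]
Tick 6: prefer B, take lathe from B; A=[hinge,orb,drum] B=[fin,peg,wedge] C=[flask,joint,bolt,clip,mast,lathe]
Tick 7: prefer A, take hinge from A; A=[orb,drum] B=[fin,peg,wedge] C=[flask,joint,bolt,clip,mast,lathe,hinge]

Answer: flask joint bolt clip mast lathe hinge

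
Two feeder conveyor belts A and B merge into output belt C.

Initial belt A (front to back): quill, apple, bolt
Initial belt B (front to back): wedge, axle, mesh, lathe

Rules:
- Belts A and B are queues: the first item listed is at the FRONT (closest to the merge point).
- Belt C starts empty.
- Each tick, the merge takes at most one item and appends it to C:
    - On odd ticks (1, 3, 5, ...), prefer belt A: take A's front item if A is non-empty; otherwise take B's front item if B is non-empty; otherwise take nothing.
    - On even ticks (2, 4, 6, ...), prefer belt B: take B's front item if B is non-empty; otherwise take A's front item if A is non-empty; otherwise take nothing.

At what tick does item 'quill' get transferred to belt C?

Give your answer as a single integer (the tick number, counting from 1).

Tick 1: prefer A, take quill from A; A=[apple,bolt] B=[wedge,axle,mesh,lathe] C=[quill]

Answer: 1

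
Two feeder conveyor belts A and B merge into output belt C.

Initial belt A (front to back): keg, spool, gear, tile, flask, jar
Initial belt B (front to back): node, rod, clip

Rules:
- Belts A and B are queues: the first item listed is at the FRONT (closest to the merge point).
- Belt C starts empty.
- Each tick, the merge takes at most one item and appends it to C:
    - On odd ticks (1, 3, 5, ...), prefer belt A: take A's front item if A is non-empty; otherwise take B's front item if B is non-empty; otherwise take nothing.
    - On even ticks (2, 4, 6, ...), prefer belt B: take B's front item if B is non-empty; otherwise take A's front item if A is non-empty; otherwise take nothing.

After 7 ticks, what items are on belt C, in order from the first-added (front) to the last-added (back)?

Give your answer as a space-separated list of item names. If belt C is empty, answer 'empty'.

Answer: keg node spool rod gear clip tile

Derivation:
Tick 1: prefer A, take keg from A; A=[spool,gear,tile,flask,jar] B=[node,rod,clip] C=[keg]
Tick 2: prefer B, take node from B; A=[spool,gear,tile,flask,jar] B=[rod,clip] C=[keg,node]
Tick 3: prefer A, take spool from A; A=[gear,tile,flask,jar] B=[rod,clip] C=[keg,node,spool]
Tick 4: prefer B, take rod from B; A=[gear,tile,flask,jar] B=[clip] C=[keg,node,spool,rod]
Tick 5: prefer A, take gear from A; A=[tile,flask,jar] B=[clip] C=[keg,node,spool,rod,gear]
Tick 6: prefer B, take clip from B; A=[tile,flask,jar] B=[-] C=[keg,node,spool,rod,gear,clip]
Tick 7: prefer A, take tile from A; A=[flask,jar] B=[-] C=[keg,node,spool,rod,gear,clip,tile]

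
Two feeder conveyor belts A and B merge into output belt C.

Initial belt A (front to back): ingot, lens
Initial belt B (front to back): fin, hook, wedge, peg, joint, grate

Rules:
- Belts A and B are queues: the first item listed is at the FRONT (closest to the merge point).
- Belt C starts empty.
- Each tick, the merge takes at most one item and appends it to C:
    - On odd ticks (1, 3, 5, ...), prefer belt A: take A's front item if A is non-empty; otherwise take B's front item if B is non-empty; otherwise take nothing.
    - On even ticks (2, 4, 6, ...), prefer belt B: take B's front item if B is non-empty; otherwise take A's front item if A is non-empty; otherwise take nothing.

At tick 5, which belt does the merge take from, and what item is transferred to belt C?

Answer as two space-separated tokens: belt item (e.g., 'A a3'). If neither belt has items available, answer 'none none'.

Answer: B wedge

Derivation:
Tick 1: prefer A, take ingot from A; A=[lens] B=[fin,hook,wedge,peg,joint,grate] C=[ingot]
Tick 2: prefer B, take fin from B; A=[lens] B=[hook,wedge,peg,joint,grate] C=[ingot,fin]
Tick 3: prefer A, take lens from A; A=[-] B=[hook,wedge,peg,joint,grate] C=[ingot,fin,lens]
Tick 4: prefer B, take hook from B; A=[-] B=[wedge,peg,joint,grate] C=[ingot,fin,lens,hook]
Tick 5: prefer A, take wedge from B; A=[-] B=[peg,joint,grate] C=[ingot,fin,lens,hook,wedge]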